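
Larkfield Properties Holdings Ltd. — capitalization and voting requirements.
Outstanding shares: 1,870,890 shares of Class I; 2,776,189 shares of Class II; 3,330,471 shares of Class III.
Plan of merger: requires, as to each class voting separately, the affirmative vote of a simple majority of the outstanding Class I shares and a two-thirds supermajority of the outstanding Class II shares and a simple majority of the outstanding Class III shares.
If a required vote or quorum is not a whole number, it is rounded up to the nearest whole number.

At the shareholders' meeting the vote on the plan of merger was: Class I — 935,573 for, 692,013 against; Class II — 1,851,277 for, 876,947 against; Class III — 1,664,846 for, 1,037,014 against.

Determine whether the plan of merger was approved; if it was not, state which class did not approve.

Class I: a majority of 1870890 is 935446; 935,446 required, 935,573 in favor — approved.
Class II: 2/3 of 2776189 = 1850792.67, rounded up to 1850793; 1,850,793 required, 1,851,277 in favor — approved.
Class III: a majority of 3330471 is 1665236; 1,665,236 required, 1,664,846 in favor — not approved.

Not approved — the Class III shares did not give the required vote.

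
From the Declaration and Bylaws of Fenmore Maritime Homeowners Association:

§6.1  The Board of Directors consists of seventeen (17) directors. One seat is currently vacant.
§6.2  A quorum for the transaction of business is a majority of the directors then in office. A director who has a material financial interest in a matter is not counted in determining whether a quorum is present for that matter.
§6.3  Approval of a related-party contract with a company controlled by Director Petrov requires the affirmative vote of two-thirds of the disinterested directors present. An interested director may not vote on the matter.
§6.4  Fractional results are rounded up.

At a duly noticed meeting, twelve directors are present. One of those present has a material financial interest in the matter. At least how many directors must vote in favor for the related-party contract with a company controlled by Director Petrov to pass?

8

The related-party contract with a company controlled by Director Petrov requires two-thirds of the disinterested directors present (12 − 1 = 11).
2/3 of 11 = 7.33, rounded up to 8.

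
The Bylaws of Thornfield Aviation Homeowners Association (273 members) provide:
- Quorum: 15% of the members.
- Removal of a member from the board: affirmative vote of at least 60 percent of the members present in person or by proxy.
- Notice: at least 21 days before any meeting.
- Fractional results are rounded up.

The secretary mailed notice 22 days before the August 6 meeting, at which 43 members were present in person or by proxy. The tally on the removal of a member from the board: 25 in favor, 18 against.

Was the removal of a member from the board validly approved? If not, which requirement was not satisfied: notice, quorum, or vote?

Invalid — vote requirement not satisfied.

Notice: 22 days given; 21 required. Satisfied.
Quorum: 15% of 273 = 40.95, rounded up to 41; 43 present. Satisfied.
Vote: requires three-fifths of those present (43); 3/5 of 43 = 25.80, rounded up to 26, so 26 needed; 25 in favor. Not satisfied.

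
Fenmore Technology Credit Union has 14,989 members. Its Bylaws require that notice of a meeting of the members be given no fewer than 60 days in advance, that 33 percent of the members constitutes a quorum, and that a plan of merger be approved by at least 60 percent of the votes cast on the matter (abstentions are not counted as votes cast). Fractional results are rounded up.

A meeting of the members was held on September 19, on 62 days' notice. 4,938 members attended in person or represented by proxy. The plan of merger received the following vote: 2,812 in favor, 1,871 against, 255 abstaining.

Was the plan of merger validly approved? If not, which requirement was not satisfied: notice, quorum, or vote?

Notice: 62 days given; 60 required. Satisfied.
Quorum: 33% of 14,989 = 4,946.37, rounded up to 4,947; 4,938 present. Not satisfied.
Vote: requires three-fifths of the votes cast (4,938 − 255 abstaining = 4,683); 3/5 of 4683 = 2809.80, rounded up to 2810, so 2,810 needed; 2,812 in favor. Satisfied.

Invalid — quorum requirement not satisfied.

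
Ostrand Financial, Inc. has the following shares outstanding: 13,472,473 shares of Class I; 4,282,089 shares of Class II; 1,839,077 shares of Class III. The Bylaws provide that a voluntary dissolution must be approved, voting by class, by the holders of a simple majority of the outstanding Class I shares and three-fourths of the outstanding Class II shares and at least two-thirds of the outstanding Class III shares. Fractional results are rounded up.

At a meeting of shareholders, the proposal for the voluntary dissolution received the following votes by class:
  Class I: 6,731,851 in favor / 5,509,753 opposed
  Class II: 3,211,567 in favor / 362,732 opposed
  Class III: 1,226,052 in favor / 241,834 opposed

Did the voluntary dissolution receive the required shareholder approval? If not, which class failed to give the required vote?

Not approved — the Class I shares did not give the required vote.

Class I: a majority of 13472473 is 6736237; 6,736,237 required, 6,731,851 in favor — not approved.
Class II: 3/4 of 4282089 = 3211566.75, rounded up to 3211567; 3,211,567 required, 3,211,567 in favor — approved.
Class III: 2/3 of 1839077 = 1226051.33, rounded up to 1226052; 1,226,052 required, 1,226,052 in favor — approved.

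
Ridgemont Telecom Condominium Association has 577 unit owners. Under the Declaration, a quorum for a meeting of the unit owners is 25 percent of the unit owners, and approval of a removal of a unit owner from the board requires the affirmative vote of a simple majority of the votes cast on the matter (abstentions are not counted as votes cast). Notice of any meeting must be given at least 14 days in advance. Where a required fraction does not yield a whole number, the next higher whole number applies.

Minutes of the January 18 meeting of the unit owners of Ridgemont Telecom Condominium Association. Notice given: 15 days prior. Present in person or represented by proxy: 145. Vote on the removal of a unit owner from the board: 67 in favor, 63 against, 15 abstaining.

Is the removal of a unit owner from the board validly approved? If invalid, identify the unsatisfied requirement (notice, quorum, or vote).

Valid — all requirements satisfied.

Notice: 15 days given; 14 required. Satisfied.
Quorum: 25% of 577 = 144.25, rounded up to 145; 145 present. Satisfied.
Vote: requires a majority of the votes cast (145 − 15 abstaining = 130); a majority of 130 is 66, so 66 needed; 67 in favor. Satisfied.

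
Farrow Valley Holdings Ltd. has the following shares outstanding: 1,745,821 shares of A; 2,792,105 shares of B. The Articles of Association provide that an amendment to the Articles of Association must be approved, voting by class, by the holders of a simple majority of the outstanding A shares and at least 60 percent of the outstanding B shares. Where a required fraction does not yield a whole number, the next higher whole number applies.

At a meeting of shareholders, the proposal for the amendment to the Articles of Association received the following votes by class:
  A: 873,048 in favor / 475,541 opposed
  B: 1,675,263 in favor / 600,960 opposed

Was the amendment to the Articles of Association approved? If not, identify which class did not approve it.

A: a majority of 1745821 is 872911; 872,911 required, 873,048 in favor — approved.
B: 3/5 of 2792105 = 1675263; 1,675,263 required, 1,675,263 in favor — approved.

Approved — every class gave the required vote.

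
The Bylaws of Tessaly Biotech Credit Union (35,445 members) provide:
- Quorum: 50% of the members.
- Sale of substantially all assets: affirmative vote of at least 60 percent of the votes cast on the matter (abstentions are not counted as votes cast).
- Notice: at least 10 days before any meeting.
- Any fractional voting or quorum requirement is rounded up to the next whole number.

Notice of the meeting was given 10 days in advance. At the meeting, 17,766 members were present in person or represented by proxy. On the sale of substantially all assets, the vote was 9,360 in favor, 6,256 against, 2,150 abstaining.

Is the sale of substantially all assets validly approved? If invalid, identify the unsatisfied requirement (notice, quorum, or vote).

Notice: 10 days given; 10 required. Satisfied.
Quorum: 50% of 35,445 = 17,722.50, rounded up to 17,723; 17,766 present. Satisfied.
Vote: requires three-fifths of the votes cast (17,766 − 2,150 abstaining = 15,616); 3/5 of 15616 = 9369.60, rounded up to 9370, so 9,370 needed; 9,360 in favor. Not satisfied.

Invalid — vote requirement not satisfied.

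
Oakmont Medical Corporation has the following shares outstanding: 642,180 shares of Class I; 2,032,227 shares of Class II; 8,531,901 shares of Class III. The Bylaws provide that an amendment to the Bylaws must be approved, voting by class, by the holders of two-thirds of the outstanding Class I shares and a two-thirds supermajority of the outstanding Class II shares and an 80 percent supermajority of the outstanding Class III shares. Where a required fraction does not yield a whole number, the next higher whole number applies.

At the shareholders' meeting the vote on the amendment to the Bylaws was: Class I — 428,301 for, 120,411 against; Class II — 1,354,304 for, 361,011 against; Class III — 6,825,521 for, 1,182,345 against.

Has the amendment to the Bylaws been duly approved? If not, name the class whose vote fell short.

Not approved — the Class II shares did not give the required vote.

Class I: 2/3 of 642180 = 428120; 428,120 required, 428,301 in favor — approved.
Class II: 2/3 of 2032227 = 1354818; 1,354,818 required, 1,354,304 in favor — not approved.
Class III: 4/5 of 8531901 = 6825520.80, rounded up to 6825521; 6,825,521 required, 6,825,521 in favor — approved.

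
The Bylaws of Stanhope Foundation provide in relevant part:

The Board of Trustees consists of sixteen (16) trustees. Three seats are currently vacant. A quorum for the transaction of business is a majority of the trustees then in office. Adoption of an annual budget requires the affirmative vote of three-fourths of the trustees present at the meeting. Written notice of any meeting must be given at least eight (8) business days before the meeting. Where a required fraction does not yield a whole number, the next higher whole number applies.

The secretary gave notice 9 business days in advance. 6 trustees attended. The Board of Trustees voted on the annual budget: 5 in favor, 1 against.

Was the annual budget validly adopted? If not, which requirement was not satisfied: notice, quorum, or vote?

Notice: 9 business days given; 8 required (9 ≥ 8). Satisfied.
Quorum: 6 present; quorum is 7. Not satisfied.
Vote: the annual budget requires three-fourths of the trustees present (6). 3/4 of 6 = 4.50, rounded up to 5, so 5 affirmative votes are needed; 5 voted in favor. Satisfied. (Moot — without a quorum no business can be validly transacted.)

Invalid — quorum requirement not satisfied.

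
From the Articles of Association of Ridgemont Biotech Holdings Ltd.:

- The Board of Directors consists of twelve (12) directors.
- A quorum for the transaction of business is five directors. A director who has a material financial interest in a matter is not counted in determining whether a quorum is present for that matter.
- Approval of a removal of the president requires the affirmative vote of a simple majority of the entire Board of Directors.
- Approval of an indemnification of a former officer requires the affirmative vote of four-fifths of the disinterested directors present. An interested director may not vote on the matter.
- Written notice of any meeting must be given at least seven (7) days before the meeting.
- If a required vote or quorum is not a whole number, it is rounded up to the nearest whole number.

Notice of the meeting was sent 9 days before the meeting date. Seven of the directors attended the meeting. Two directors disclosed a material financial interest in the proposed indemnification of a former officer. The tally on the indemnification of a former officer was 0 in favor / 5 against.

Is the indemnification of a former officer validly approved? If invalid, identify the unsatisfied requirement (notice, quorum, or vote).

Invalid — vote requirement not satisfied.

Notice: 9 days given; 7 required (9 ≥ 7). Satisfied.
Quorum: 7 present, but the 2 interested directors do not count, leaving 5. Quorum is 5. Satisfied.
Vote: the indemnification of a former officer requires four-fifths of the disinterested directors present (7 − 2 = 5). 4/5 of 5 = 4, so 4 affirmative votes are needed; 0 voted in favor. Not satisfied.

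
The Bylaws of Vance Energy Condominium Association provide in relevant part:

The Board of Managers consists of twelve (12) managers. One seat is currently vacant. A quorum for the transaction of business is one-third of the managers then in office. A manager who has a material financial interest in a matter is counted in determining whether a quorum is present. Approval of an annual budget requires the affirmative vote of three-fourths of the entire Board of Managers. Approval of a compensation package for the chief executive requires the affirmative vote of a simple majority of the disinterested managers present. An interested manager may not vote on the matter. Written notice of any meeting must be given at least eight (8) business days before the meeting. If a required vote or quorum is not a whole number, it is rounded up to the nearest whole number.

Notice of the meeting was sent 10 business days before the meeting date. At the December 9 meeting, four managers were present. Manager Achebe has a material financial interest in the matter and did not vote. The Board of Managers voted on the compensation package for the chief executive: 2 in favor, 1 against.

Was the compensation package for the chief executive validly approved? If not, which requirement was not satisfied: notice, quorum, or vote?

Notice: 10 business days given; 8 required (10 ≥ 8). Satisfied.
Quorum: 4 present (interested managers count toward quorum); quorum is 4. Satisfied.
Vote: the compensation package for the chief executive requires a majority of the disinterested managers present (4 − 1 = 3). A majority of 3 is 2, so 2 affirmative votes are needed; 2 voted in favor. Satisfied.

Valid — all requirements satisfied.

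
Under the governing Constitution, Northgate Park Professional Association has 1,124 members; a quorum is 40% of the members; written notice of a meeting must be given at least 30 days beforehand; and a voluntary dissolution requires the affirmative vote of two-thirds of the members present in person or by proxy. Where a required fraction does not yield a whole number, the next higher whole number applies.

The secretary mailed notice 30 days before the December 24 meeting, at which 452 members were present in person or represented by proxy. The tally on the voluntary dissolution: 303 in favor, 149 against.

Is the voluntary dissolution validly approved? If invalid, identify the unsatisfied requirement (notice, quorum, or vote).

Notice: 30 days given; 30 required. Satisfied.
Quorum: 40% of 1,124 = 449.60, rounded up to 450; 452 present. Satisfied.
Vote: requires two-thirds of those present (452); 2/3 of 452 = 301.33, rounded up to 302, so 302 needed; 303 in favor. Satisfied.

Valid — all requirements satisfied.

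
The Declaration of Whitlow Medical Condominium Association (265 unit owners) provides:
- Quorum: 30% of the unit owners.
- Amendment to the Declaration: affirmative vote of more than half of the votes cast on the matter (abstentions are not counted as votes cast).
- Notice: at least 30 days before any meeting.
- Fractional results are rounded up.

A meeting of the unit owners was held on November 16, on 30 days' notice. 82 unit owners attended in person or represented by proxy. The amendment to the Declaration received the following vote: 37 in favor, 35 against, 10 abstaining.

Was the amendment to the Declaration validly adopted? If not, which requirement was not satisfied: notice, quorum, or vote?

Valid — all requirements satisfied.

Notice: 30 days given; 30 required. Satisfied.
Quorum: 30% of 265 = 79.50, rounded up to 80; 82 present. Satisfied.
Vote: requires a majority of the votes cast (82 − 10 abstaining = 72); a majority of 72 is 37, so 37 needed; 37 in favor. Satisfied.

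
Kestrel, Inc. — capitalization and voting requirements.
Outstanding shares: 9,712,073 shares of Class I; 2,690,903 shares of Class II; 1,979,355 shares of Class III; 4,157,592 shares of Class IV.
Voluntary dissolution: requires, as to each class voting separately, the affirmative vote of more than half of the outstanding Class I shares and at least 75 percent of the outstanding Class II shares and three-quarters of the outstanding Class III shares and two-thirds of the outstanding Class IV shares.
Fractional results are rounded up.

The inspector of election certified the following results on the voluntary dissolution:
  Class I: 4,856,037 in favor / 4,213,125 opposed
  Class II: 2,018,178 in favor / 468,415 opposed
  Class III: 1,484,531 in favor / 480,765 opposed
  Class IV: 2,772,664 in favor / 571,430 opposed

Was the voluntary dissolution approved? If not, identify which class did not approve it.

Class I: a majority of 9712073 is 4856037; 4,856,037 required, 4,856,037 in favor — approved.
Class II: 3/4 of 2690903 = 2018177.25, rounded up to 2018178; 2,018,178 required, 2,018,178 in favor — approved.
Class III: 3/4 of 1979355 = 1484516.25, rounded up to 1484517; 1,484,517 required, 1,484,531 in favor — approved.
Class IV: 2/3 of 4157592 = 2771728; 2,771,728 required, 2,772,664 in favor — approved.

Approved — every class gave the required vote.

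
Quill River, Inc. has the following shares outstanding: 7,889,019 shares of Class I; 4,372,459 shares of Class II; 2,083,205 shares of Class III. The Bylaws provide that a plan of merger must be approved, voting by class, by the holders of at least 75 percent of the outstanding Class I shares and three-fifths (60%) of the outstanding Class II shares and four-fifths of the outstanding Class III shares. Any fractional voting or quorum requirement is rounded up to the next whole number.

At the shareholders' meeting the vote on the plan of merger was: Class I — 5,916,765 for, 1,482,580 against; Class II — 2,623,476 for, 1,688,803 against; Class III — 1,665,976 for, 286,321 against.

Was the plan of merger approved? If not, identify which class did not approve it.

Class I: 3/4 of 7889019 = 5916764.25, rounded up to 5916765; 5,916,765 required, 5,916,765 in favor — approved.
Class II: 3/5 of 4372459 = 2623475.40, rounded up to 2623476; 2,623,476 required, 2,623,476 in favor — approved.
Class III: 4/5 of 2083205 = 1666564; 1,666,564 required, 1,665,976 in favor — not approved.

Not approved — the Class III shares did not give the required vote.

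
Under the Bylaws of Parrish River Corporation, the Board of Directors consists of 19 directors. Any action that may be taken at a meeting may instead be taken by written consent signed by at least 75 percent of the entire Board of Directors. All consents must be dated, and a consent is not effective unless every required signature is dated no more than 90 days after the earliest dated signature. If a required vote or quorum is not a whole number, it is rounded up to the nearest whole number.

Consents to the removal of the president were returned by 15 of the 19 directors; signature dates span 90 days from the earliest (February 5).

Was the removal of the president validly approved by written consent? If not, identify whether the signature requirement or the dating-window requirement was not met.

Signatures required: at least 75 percent of 19 — 3/4 of 19 = 14.25, rounded up to 15, so 15 needed; 15 signed. Sufficient.
Dating window: the latest signature is 90 days after the earliest; the limit is 90 days. Within the window.

Effective — both the signature and dating-window requirements are satisfied.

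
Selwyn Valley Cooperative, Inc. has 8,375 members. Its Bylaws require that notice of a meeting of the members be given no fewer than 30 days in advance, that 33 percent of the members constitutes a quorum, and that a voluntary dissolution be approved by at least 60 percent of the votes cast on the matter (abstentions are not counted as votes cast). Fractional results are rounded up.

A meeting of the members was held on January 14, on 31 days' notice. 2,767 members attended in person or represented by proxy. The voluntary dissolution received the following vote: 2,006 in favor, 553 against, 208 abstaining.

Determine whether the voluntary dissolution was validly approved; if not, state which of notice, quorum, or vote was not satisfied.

Notice: 31 days given; 30 required. Satisfied.
Quorum: 33% of 8,375 = 2,763.75, rounded up to 2,764; 2,767 present. Satisfied.
Vote: requires three-fifths of the votes cast (2,767 − 208 abstaining = 2,559); 3/5 of 2559 = 1535.40, rounded up to 1536, so 1,536 needed; 2,006 in favor. Satisfied.

Valid — all requirements satisfied.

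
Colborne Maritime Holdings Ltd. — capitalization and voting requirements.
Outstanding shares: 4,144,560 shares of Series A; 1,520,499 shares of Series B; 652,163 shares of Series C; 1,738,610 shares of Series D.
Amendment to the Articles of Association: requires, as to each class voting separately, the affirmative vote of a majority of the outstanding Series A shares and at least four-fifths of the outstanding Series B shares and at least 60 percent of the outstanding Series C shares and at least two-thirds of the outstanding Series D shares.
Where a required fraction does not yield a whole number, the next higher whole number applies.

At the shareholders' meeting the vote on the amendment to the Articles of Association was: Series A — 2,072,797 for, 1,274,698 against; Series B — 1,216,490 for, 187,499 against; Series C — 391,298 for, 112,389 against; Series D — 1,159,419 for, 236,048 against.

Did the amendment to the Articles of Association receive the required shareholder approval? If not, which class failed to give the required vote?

Approved — every class gave the required vote.

Series A: a majority of 4144560 is 2072281; 2,072,281 required, 2,072,797 in favor — approved.
Series B: 4/5 of 1520499 = 1216399.20, rounded up to 1216400; 1,216,400 required, 1,216,490 in favor — approved.
Series C: 3/5 of 652163 = 391297.80, rounded up to 391298; 391,298 required, 391,298 in favor — approved.
Series D: 2/3 of 1738610 = 1159073.33, rounded up to 1159074; 1,159,074 required, 1,159,419 in favor — approved.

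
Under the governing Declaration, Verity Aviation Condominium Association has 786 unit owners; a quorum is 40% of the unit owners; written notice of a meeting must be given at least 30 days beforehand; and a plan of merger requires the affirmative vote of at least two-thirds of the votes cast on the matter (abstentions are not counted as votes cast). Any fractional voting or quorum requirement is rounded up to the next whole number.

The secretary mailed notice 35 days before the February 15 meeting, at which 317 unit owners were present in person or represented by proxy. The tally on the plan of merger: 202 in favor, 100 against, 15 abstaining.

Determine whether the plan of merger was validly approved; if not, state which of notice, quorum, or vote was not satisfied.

Notice: 35 days given; 30 required. Satisfied.
Quorum: 40% of 786 = 314.40, rounded up to 315; 317 present. Satisfied.
Vote: requires two-thirds of the votes cast (317 − 15 abstaining = 302); 2/3 of 302 = 201.33, rounded up to 202, so 202 needed; 202 in favor. Satisfied.

Valid — all requirements satisfied.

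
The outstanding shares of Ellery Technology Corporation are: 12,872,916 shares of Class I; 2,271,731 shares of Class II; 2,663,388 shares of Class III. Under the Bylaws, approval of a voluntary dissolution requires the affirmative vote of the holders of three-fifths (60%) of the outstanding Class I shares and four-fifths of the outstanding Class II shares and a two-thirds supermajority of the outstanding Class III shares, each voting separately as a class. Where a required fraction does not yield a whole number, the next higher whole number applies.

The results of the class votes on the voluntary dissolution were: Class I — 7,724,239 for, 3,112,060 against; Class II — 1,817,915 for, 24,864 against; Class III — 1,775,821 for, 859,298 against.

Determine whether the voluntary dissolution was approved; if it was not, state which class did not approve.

Approved — every class gave the required vote.

Class I: 3/5 of 12872916 = 7723749.60, rounded up to 7723750; 7,723,750 required, 7,724,239 in favor — approved.
Class II: 4/5 of 2271731 = 1817384.80, rounded up to 1817385; 1,817,385 required, 1,817,915 in favor — approved.
Class III: 2/3 of 2663388 = 1775592; 1,775,592 required, 1,775,821 in favor — approved.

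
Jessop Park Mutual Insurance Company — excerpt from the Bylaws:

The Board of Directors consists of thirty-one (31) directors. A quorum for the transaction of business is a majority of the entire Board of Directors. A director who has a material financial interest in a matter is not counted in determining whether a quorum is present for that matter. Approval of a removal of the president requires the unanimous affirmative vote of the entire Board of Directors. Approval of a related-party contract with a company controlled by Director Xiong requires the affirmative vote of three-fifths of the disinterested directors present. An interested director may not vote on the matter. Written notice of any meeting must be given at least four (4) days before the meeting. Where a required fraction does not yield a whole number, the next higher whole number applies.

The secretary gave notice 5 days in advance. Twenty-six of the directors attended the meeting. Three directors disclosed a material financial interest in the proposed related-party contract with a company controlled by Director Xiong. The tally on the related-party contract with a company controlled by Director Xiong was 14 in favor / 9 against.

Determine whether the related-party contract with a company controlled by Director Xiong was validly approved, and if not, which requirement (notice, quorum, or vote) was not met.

Notice: 5 days given; 4 required (5 ≥ 4). Satisfied.
Quorum: 26 present, but the 3 interested directors do not count, leaving 23. Quorum is 16. Satisfied.
Vote: the related-party contract with a company controlled by Director Xiong requires three-fifths of the disinterested directors present (26 − 3 = 23). 3/5 of 23 = 13.80, rounded up to 14, so 14 affirmative votes are needed; 14 voted in favor. Satisfied.

Valid — all requirements satisfied.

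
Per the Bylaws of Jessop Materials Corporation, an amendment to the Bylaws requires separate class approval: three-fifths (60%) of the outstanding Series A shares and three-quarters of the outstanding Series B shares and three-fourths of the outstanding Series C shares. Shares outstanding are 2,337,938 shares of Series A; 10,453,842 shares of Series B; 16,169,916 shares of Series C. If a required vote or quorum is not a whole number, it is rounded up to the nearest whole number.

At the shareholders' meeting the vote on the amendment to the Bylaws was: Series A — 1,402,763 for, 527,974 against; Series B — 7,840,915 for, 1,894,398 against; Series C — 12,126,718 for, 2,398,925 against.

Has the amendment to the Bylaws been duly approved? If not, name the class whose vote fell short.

Not approved — the Series C shares did not give the required vote.

Series A: 3/5 of 2337938 = 1402762.80, rounded up to 1402763; 1,402,763 required, 1,402,763 in favor — approved.
Series B: 3/4 of 10453842 = 7840381.50, rounded up to 7840382; 7,840,382 required, 7,840,915 in favor — approved.
Series C: 3/4 of 16169916 = 12127437; 12,127,437 required, 12,126,718 in favor — not approved.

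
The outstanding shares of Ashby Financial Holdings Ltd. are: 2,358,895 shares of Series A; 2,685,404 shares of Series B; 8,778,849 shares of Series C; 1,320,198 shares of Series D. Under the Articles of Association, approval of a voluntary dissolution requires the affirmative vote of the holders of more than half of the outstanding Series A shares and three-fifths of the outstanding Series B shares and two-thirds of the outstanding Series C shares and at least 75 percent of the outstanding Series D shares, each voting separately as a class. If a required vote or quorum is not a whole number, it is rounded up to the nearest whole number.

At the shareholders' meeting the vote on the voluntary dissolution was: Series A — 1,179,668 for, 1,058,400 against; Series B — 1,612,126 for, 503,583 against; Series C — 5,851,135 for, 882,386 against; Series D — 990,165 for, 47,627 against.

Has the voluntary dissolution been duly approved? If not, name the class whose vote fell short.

Series A: a majority of 2358895 is 1179448; 1,179,448 required, 1,179,668 in favor — approved.
Series B: 3/5 of 2685404 = 1611242.40, rounded up to 1611243; 1,611,243 required, 1,612,126 in favor — approved.
Series C: 2/3 of 8778849 = 5852566; 5,852,566 required, 5,851,135 in favor — not approved.
Series D: 3/4 of 1320198 = 990148.50, rounded up to 990149; 990,149 required, 990,165 in favor — approved.

Not approved — the Series C shares did not give the required vote.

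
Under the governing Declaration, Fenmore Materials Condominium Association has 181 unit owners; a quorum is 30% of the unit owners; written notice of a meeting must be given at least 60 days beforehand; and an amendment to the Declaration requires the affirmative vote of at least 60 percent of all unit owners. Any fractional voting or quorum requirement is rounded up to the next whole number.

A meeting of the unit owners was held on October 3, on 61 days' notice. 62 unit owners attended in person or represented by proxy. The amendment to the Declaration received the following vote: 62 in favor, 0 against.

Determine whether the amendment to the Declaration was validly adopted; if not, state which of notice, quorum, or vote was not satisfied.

Invalid — vote requirement not satisfied.

Notice: 61 days given; 60 required. Satisfied.
Quorum: 30% of 181 = 54.30, rounded up to 55; 62 present. Satisfied.
Vote: requires three-fifths of all unit owners (181); 3/5 of 181 = 108.60, rounded up to 109, so 109 needed; 62 in favor. Not satisfied.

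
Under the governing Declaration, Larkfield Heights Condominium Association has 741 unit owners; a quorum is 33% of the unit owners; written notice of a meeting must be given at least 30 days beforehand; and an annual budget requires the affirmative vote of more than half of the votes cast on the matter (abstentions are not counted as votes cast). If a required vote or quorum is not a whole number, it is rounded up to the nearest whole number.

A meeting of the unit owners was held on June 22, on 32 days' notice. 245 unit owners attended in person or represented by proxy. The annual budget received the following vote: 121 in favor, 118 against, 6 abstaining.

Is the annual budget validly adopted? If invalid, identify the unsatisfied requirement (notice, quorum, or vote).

Notice: 32 days given; 30 required. Satisfied.
Quorum: 33% of 741 = 244.53, rounded up to 245; 245 present. Satisfied.
Vote: requires a majority of the votes cast (245 − 6 abstaining = 239); a majority of 239 is 120, so 120 needed; 121 in favor. Satisfied.

Valid — all requirements satisfied.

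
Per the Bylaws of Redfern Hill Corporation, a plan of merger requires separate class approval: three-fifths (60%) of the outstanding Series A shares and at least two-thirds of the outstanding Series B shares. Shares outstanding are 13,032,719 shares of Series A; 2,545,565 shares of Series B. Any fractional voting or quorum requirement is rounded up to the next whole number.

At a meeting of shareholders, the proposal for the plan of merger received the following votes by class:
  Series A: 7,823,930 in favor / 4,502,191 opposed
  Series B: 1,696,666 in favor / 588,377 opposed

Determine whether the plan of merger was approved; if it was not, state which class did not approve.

Not approved — the Series B shares did not give the required vote.

Series A: 3/5 of 13032719 = 7819631.40, rounded up to 7819632; 7,819,632 required, 7,823,930 in favor — approved.
Series B: 2/3 of 2545565 = 1697043.33, rounded up to 1697044; 1,697,044 required, 1,696,666 in favor — not approved.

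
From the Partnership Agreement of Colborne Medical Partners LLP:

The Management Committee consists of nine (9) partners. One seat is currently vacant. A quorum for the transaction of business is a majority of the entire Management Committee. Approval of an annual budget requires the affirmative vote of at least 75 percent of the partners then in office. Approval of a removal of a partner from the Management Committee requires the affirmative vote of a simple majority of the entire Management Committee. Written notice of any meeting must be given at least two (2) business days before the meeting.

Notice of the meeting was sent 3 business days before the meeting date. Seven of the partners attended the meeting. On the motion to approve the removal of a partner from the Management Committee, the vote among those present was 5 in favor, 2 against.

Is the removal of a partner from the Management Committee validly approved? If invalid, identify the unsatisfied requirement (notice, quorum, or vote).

Notice: 3 business days given; 2 required (3 ≥ 2). Satisfied.
Quorum: 7 present; quorum is 5. Satisfied.
Vote: the removal of a partner from the Management Committee requires a majority of the entire Management Committee (9). A majority of 9 is 5, so 5 affirmative votes are needed; 5 voted in favor. Satisfied.

Valid — all requirements satisfied.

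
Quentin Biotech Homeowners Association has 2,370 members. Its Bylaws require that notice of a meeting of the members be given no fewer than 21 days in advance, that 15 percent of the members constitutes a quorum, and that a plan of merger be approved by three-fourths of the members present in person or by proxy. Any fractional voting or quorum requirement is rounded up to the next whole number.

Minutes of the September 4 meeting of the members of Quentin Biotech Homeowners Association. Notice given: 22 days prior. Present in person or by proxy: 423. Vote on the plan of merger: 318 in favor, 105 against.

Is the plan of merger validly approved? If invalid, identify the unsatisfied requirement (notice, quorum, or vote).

Valid — all requirements satisfied.

Notice: 22 days given; 21 required. Satisfied.
Quorum: 15% of 2,370 = 355.50, rounded up to 356; 423 present. Satisfied.
Vote: requires three-fourths of those present (423); 3/4 of 423 = 317.25, rounded up to 318, so 318 needed; 318 in favor. Satisfied.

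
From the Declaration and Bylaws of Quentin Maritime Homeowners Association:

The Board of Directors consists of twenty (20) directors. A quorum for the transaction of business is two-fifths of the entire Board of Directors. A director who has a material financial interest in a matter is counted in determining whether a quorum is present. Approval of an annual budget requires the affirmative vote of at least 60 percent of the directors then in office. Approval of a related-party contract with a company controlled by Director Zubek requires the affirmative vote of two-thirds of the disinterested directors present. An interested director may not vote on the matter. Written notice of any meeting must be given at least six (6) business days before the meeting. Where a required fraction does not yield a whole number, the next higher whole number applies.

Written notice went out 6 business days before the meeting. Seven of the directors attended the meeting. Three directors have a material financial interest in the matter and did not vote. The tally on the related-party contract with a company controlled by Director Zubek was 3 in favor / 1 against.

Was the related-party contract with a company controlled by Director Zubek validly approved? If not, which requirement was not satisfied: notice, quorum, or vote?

Invalid — quorum requirement not satisfied.

Notice: 6 business days given; 6 required (6 ≥ 6). Satisfied.
Quorum: 7 present (interested directors count toward quorum); quorum is 8. Not satisfied.
Vote: the related-party contract with a company controlled by Director Zubek requires two-thirds of the disinterested directors present (7 − 3 = 4). 2/3 of 4 = 2.67, rounded up to 3, so 3 affirmative votes are needed; 3 voted in favor. Satisfied. (Moot — without a quorum no business can be validly transacted.)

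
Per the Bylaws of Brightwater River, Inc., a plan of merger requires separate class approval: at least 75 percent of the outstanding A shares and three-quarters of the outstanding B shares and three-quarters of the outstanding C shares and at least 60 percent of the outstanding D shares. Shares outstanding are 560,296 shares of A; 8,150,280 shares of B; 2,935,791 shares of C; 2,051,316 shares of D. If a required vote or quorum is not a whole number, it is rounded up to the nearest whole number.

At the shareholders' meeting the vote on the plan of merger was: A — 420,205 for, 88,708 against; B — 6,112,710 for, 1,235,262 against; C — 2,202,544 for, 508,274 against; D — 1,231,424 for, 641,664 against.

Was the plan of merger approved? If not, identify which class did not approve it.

A: 3/4 of 560296 = 420222; 420,222 required, 420,205 in favor — not approved.
B: 3/4 of 8150280 = 6112710; 6,112,710 required, 6,112,710 in favor — approved.
C: 3/4 of 2935791 = 2201843.25, rounded up to 2201844; 2,201,844 required, 2,202,544 in favor — approved.
D: 3/5 of 2051316 = 1230789.60, rounded up to 1230790; 1,230,790 required, 1,231,424 in favor — approved.

Not approved — the A shares did not give the required vote.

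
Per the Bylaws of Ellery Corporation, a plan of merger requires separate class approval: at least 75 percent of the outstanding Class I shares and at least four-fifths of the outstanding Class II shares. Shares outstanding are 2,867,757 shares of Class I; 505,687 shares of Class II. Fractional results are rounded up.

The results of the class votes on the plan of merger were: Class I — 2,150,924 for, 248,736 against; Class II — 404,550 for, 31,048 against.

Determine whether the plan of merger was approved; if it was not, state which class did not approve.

Class I: 3/4 of 2867757 = 2150817.75, rounded up to 2150818; 2,150,818 required, 2,150,924 in favor — approved.
Class II: 4/5 of 505687 = 404549.60, rounded up to 404550; 404,550 required, 404,550 in favor — approved.

Approved — every class gave the required vote.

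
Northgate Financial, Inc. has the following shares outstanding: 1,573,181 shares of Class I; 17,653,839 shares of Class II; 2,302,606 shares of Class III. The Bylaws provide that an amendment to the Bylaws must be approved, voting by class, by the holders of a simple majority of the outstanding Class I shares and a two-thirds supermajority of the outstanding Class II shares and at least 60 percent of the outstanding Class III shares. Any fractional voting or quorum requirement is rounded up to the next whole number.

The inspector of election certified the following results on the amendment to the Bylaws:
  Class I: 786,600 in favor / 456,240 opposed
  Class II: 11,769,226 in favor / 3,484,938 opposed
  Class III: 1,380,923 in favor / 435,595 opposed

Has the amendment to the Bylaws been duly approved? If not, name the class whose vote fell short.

Not approved — the Class III shares did not give the required vote.

Class I: a majority of 1573181 is 786591; 786,591 required, 786,600 in favor — approved.
Class II: 2/3 of 17653839 = 11769226; 11,769,226 required, 11,769,226 in favor — approved.
Class III: 3/5 of 2302606 = 1381563.60, rounded up to 1381564; 1,381,564 required, 1,380,923 in favor — not approved.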